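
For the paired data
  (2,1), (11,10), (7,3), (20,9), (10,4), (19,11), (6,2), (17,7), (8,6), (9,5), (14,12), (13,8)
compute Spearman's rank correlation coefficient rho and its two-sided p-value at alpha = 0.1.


Step 1: Rank x and y separately (midranks; no ties here).
rank(x): 2->1, 11->7, 7->3, 20->12, 10->6, 19->11, 6->2, 17->10, 8->4, 9->5, 14->9, 13->8
rank(y): 1->1, 10->10, 3->3, 9->9, 4->4, 11->11, 2->2, 7->7, 6->6, 5->5, 12->12, 8->8
Step 2: d_i = R_x(i) - R_y(i); compute d_i^2.
  (1-1)^2=0, (7-10)^2=9, (3-3)^2=0, (12-9)^2=9, (6-4)^2=4, (11-11)^2=0, (2-2)^2=0, (10-7)^2=9, (4-6)^2=4, (5-5)^2=0, (9-12)^2=9, (8-8)^2=0
sum(d^2) = 44.
Step 3: rho = 1 - 6*44 / (12*(12^2 - 1)) = 1 - 264/1716 = 0.846154.
Step 4: Under H0, t = rho * sqrt((n-2)/(1-rho^2)) = 5.0208 ~ t(10).
Step 5: Two-sided p-value from the t-distribution with 10 df = 0.000521.
Step 6: alpha = 0.1. reject H0.

rho = 0.8462, p = 0.000521, reject H0 at alpha = 0.1.


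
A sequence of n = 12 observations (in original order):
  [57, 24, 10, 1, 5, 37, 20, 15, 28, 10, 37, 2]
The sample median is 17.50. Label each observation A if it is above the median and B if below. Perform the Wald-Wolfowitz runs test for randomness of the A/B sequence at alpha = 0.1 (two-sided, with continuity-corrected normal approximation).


Step 1: Compute median = 17.50; label A = above, B = below.
Labels in order: AABBBAABABAB  (n_A = 6, n_B = 6)
Step 2: Count runs R = 8.
Step 3: Under H0 (random ordering), E[R] = 2*n_A*n_B/(n_A+n_B) + 1 = 2*6*6/12 + 1 = 7.0000.
        Var[R] = 2*n_A*n_B*(2*n_A*n_B - n_A - n_B) / ((n_A+n_B)^2 * (n_A+n_B-1)) = 4320/1584 = 2.7273.
        SD[R] = 1.6514.
Step 4: Continuity-corrected z = (R - 0.5 - E[R]) / SD[R] = (8 - 0.5 - 7.0000) / 1.6514 = 0.3028.
Step 5: Two-sided p-value via normal approximation = 2*(1 - Phi(|z|)) = 0.762069.
Step 6: alpha = 0.1. fail to reject H0.

R = 8, z = 0.3028, p = 0.762069, fail to reject H0.


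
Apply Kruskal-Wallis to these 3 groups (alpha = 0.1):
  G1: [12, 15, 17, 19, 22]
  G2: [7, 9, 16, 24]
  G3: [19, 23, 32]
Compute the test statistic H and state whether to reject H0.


Step 1: Combine all N = 12 observations and assign midranks.
sorted (value, group, rank): (7,G2,1), (9,G2,2), (12,G1,3), (15,G1,4), (16,G2,5), (17,G1,6), (19,G1,7.5), (19,G3,7.5), (22,G1,9), (23,G3,10), (24,G2,11), (32,G3,12)
Step 2: Sum ranks within each group.
R_1 = 29.5 (n_1 = 5)
R_2 = 19 (n_2 = 4)
R_3 = 29.5 (n_3 = 3)
Step 3: H = 12/(N(N+1)) * sum(R_i^2/n_i) - 3(N+1)
     = 12/(12*13) * (29.5^2/5 + 19^2/4 + 29.5^2/3) - 3*13
     = 0.076923 * 554.383 - 39
     = 3.644872.
Step 4: Ties present; correction factor C = 1 - 6/(12^3 - 12) = 0.996503. Corrected H = 3.644872 / 0.996503 = 3.657661.
Step 5: Under H0, H ~ chi^2(2); p-value = 0.160601.
Step 6: alpha = 0.1. fail to reject H0.

H = 3.6577, df = 2, p = 0.160601, fail to reject H0.


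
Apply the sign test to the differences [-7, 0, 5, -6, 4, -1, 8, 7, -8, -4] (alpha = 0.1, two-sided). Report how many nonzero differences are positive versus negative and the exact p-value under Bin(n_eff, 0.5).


Step 1: Discard zero differences. Original n = 10; n_eff = number of nonzero differences = 9.
Nonzero differences (with sign): -7, +5, -6, +4, -1, +8, +7, -8, -4
Step 2: Count signs: positive = 4, negative = 5.
Step 3: Under H0: P(positive) = 0.5, so the number of positives S ~ Bin(9, 0.5).
Step 4: Two-sided exact p-value = sum of Bin(9,0.5) probabilities at or below the observed probability = 1.000000.
Step 5: alpha = 0.1. fail to reject H0.

n_eff = 9, pos = 4, neg = 5, p = 1.000000, fail to reject H0.


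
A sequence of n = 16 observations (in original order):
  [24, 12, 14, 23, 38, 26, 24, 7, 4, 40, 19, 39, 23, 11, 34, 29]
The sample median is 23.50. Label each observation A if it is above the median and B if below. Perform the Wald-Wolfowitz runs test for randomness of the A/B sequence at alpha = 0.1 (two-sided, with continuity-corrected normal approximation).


Step 1: Compute median = 23.50; label A = above, B = below.
Labels in order: ABBBAAABBABABBAA  (n_A = 8, n_B = 8)
Step 2: Count runs R = 9.
Step 3: Under H0 (random ordering), E[R] = 2*n_A*n_B/(n_A+n_B) + 1 = 2*8*8/16 + 1 = 9.0000.
        Var[R] = 2*n_A*n_B*(2*n_A*n_B - n_A - n_B) / ((n_A+n_B)^2 * (n_A+n_B-1)) = 14336/3840 = 3.7333.
        SD[R] = 1.9322.
Step 4: R = E[R], so z = 0 with no continuity correction.
Step 5: Two-sided p-value via normal approximation = 2*(1 - Phi(|z|)) = 1.000000.
Step 6: alpha = 0.1. fail to reject H0.

R = 9, z = 0.0000, p = 1.000000, fail to reject H0.


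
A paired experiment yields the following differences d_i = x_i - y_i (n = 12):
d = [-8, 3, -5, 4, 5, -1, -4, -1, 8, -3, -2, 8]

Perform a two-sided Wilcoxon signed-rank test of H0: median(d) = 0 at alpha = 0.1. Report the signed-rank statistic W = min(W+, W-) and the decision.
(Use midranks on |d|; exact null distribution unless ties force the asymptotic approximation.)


Step 1: Drop any zero differences (none here) and take |d_i|.
|d| = [8, 3, 5, 4, 5, 1, 4, 1, 8, 3, 2, 8]
Step 2: Midrank |d_i| (ties get averaged ranks).
ranks: |8|->11, |3|->4.5, |5|->8.5, |4|->6.5, |5|->8.5, |1|->1.5, |4|->6.5, |1|->1.5, |8|->11, |3|->4.5, |2|->3, |8|->11
Step 3: Attach original signs; sum ranks with positive sign and with negative sign.
W+ = 4.5 + 6.5 + 8.5 + 11 + 11 = 41.5
W- = 11 + 8.5 + 1.5 + 6.5 + 1.5 + 4.5 + 3 = 36.5
(Check: W+ + W- = 78 should equal n(n+1)/2 = 78.)
Step 4: Test statistic W = min(W+, W-) = 36.5.
Step 5: Ties in |d|, so use the tie-corrected normal approximation.
        E[W] = n(n+1)/4 = 12*13/4 = 39.
        Tie groups: |d|=1 (t=2), |d|=3 (t=2), |d|=4 (t=2), |d|=5 (t=2), |d|=8 (t=3); sum(t^3 - t) = 48.
        Var[W] = n(n+1)(2n+1)/24 - sum(t^3-t)/48 = 3900/24 - 48/48 = 161.5.
        z = (W - E[W]) / sqrt(Var[W]) = (36.5 - 39) / 12.7083 = -0.1967.
        Two-sided p = 2*Phi(z) = 0.844045.
Step 6: alpha = 0.1. fail to reject H0.

W+ = 41.5, W- = 36.5, W = min = 36.5, p = 0.844045, fail to reject H0.


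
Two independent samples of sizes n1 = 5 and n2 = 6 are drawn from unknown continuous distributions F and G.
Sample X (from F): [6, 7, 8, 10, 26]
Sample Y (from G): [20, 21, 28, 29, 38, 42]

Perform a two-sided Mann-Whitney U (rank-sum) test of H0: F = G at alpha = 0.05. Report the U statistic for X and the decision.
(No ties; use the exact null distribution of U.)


Step 1: Combine and sort all 11 observations; assign midranks.
sorted (value, group): (6,X), (7,X), (8,X), (10,X), (20,Y), (21,Y), (26,X), (28,Y), (29,Y), (38,Y), (42,Y)
ranks: 6->1, 7->2, 8->3, 10->4, 20->5, 21->6, 26->7, 28->8, 29->9, 38->10, 42->11
Step 2: Rank sum for X: R1 = 1 + 2 + 3 + 4 + 7 = 17.
Step 3: U_X = R1 - n1(n1+1)/2 = 17 - 5*6/2 = 17 - 15 = 2.
       U_Y = n1*n2 - U_X = 30 - 2 = 28.
Step 4: No ties, so the exact null distribution of U (based on enumerating the C(11,5) = 462 equally likely rank assignments) gives the two-sided p-value.
Step 5: p-value = 0.017316; compare to alpha = 0.05. reject H0.

U_X = 2, p = 0.017316, reject H0 at alpha = 0.05.


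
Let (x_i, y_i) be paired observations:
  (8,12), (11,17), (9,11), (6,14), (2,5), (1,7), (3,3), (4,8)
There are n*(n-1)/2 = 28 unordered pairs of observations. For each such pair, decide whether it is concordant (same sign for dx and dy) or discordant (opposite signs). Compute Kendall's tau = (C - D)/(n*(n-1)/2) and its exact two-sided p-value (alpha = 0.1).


Step 1: Enumerate the 28 unordered pairs (i,j) with i<j and classify each by sign(x_j-x_i) * sign(y_j-y_i).
  (1,2):dx=+3,dy=+5->C; (1,3):dx=+1,dy=-1->D; (1,4):dx=-2,dy=+2->D; (1,5):dx=-6,dy=-7->C
  (1,6):dx=-7,dy=-5->C; (1,7):dx=-5,dy=-9->C; (1,8):dx=-4,dy=-4->C; (2,3):dx=-2,dy=-6->C
  (2,4):dx=-5,dy=-3->C; (2,5):dx=-9,dy=-12->C; (2,6):dx=-10,dy=-10->C; (2,7):dx=-8,dy=-14->C
  (2,8):dx=-7,dy=-9->C; (3,4):dx=-3,dy=+3->D; (3,5):dx=-7,dy=-6->C; (3,6):dx=-8,dy=-4->C
  (3,7):dx=-6,dy=-8->C; (3,8):dx=-5,dy=-3->C; (4,5):dx=-4,dy=-9->C; (4,6):dx=-5,dy=-7->C
  (4,7):dx=-3,dy=-11->C; (4,8):dx=-2,dy=-6->C; (5,6):dx=-1,dy=+2->D; (5,7):dx=+1,dy=-2->D
  (5,8):dx=+2,dy=+3->C; (6,7):dx=+2,dy=-4->D; (6,8):dx=+3,dy=+1->C; (7,8):dx=+1,dy=+5->C
Step 2: C = 22, D = 6, total pairs = 28.
Step 3: tau = (C - D)/(n(n-1)/2) = (22 - 6)/28 = 0.571429.
Step 4: Exact two-sided p-value (enumerate n! = 40320 permutations of y under H0): p = 0.061012.
Step 5: alpha = 0.1. reject H0.

tau_b = 0.5714 (C=22, D=6), p = 0.061012, reject H0.


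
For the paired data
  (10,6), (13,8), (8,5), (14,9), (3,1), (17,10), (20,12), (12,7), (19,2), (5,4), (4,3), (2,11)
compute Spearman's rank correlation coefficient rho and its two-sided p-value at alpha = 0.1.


Step 1: Rank x and y separately (midranks; no ties here).
rank(x): 10->6, 13->8, 8->5, 14->9, 3->2, 17->10, 20->12, 12->7, 19->11, 5->4, 4->3, 2->1
rank(y): 6->6, 8->8, 5->5, 9->9, 1->1, 10->10, 12->12, 7->7, 2->2, 4->4, 3->3, 11->11
Step 2: d_i = R_x(i) - R_y(i); compute d_i^2.
  (6-6)^2=0, (8-8)^2=0, (5-5)^2=0, (9-9)^2=0, (2-1)^2=1, (10-10)^2=0, (12-12)^2=0, (7-7)^2=0, (11-2)^2=81, (4-4)^2=0, (3-3)^2=0, (1-11)^2=100
sum(d^2) = 182.
Step 3: rho = 1 - 6*182 / (12*(12^2 - 1)) = 1 - 1092/1716 = 0.363636.
Step 4: Under H0, t = rho * sqrt((n-2)/(1-rho^2)) = 1.2344 ~ t(10).
Step 5: Two-sided p-value from the t-distribution with 10 df = 0.245265.
Step 6: alpha = 0.1. fail to reject H0.

rho = 0.3636, p = 0.245265, fail to reject H0 at alpha = 0.1.


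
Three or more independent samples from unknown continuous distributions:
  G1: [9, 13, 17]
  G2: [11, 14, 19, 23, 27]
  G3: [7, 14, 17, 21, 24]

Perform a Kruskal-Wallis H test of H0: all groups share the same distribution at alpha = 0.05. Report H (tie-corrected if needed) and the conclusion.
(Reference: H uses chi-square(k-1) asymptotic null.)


Step 1: Combine all N = 13 observations and assign midranks.
sorted (value, group, rank): (7,G3,1), (9,G1,2), (11,G2,3), (13,G1,4), (14,G2,5.5), (14,G3,5.5), (17,G1,7.5), (17,G3,7.5), (19,G2,9), (21,G3,10), (23,G2,11), (24,G3,12), (27,G2,13)
Step 2: Sum ranks within each group.
R_1 = 13.5 (n_1 = 3)
R_2 = 41.5 (n_2 = 5)
R_3 = 36 (n_3 = 5)
Step 3: H = 12/(N(N+1)) * sum(R_i^2/n_i) - 3(N+1)
     = 12/(13*14) * (13.5^2/3 + 41.5^2/5 + 36^2/5) - 3*14
     = 0.065934 * 664.4 - 42
     = 1.806593.
Step 4: Ties present; correction factor C = 1 - 12/(13^3 - 13) = 0.994505. Corrected H = 1.806593 / 0.994505 = 1.816575.
Step 5: Under H0, H ~ chi^2(2); p-value = 0.403214.
Step 6: alpha = 0.05. fail to reject H0.

H = 1.8166, df = 2, p = 0.403214, fail to reject H0.


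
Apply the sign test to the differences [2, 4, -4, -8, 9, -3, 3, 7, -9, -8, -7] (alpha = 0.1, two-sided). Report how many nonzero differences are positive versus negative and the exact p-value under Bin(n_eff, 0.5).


Step 1: Discard zero differences. Original n = 11; n_eff = number of nonzero differences = 11.
Nonzero differences (with sign): +2, +4, -4, -8, +9, -3, +3, +7, -9, -8, -7
Step 2: Count signs: positive = 5, negative = 6.
Step 3: Under H0: P(positive) = 0.5, so the number of positives S ~ Bin(11, 0.5).
Step 4: Two-sided exact p-value = sum of Bin(11,0.5) probabilities at or below the observed probability = 1.000000.
Step 5: alpha = 0.1. fail to reject H0.

n_eff = 11, pos = 5, neg = 6, p = 1.000000, fail to reject H0.


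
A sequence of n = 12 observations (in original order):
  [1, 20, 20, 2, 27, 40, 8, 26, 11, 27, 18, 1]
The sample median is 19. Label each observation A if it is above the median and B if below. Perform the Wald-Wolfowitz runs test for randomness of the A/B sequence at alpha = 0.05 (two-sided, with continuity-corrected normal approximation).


Step 1: Compute median = 19; label A = above, B = below.
Labels in order: BAABAABABABB  (n_A = 6, n_B = 6)
Step 2: Count runs R = 9.
Step 3: Under H0 (random ordering), E[R] = 2*n_A*n_B/(n_A+n_B) + 1 = 2*6*6/12 + 1 = 7.0000.
        Var[R] = 2*n_A*n_B*(2*n_A*n_B - n_A - n_B) / ((n_A+n_B)^2 * (n_A+n_B-1)) = 4320/1584 = 2.7273.
        SD[R] = 1.6514.
Step 4: Continuity-corrected z = (R - 0.5 - E[R]) / SD[R] = (9 - 0.5 - 7.0000) / 1.6514 = 0.9083.
Step 5: Two-sided p-value via normal approximation = 2*(1 - Phi(|z|)) = 0.363722.
Step 6: alpha = 0.05. fail to reject H0.

R = 9, z = 0.9083, p = 0.363722, fail to reject H0.


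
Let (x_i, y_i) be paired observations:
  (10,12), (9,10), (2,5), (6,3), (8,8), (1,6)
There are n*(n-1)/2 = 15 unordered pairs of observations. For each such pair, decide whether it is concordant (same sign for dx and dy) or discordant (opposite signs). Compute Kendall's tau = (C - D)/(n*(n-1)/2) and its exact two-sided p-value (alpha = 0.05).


Step 1: Enumerate the 15 unordered pairs (i,j) with i<j and classify each by sign(x_j-x_i) * sign(y_j-y_i).
  (1,2):dx=-1,dy=-2->C; (1,3):dx=-8,dy=-7->C; (1,4):dx=-4,dy=-9->C; (1,5):dx=-2,dy=-4->C
  (1,6):dx=-9,dy=-6->C; (2,3):dx=-7,dy=-5->C; (2,4):dx=-3,dy=-7->C; (2,5):dx=-1,dy=-2->C
  (2,6):dx=-8,dy=-4->C; (3,4):dx=+4,dy=-2->D; (3,5):dx=+6,dy=+3->C; (3,6):dx=-1,dy=+1->D
  (4,5):dx=+2,dy=+5->C; (4,6):dx=-5,dy=+3->D; (5,6):dx=-7,dy=-2->C
Step 2: C = 12, D = 3, total pairs = 15.
Step 3: tau = (C - D)/(n(n-1)/2) = (12 - 3)/15 = 0.600000.
Step 4: Exact two-sided p-value (enumerate n! = 720 permutations of y under H0): p = 0.136111.
Step 5: alpha = 0.05. fail to reject H0.

tau_b = 0.6000 (C=12, D=3), p = 0.136111, fail to reject H0.


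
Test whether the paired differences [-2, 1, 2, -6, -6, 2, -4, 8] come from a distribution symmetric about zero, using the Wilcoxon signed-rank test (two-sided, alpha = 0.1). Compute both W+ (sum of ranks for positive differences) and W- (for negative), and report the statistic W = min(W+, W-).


Step 1: Drop any zero differences (none here) and take |d_i|.
|d| = [2, 1, 2, 6, 6, 2, 4, 8]
Step 2: Midrank |d_i| (ties get averaged ranks).
ranks: |2|->3, |1|->1, |2|->3, |6|->6.5, |6|->6.5, |2|->3, |4|->5, |8|->8
Step 3: Attach original signs; sum ranks with positive sign and with negative sign.
W+ = 1 + 3 + 3 + 8 = 15
W- = 3 + 6.5 + 6.5 + 5 = 21
(Check: W+ + W- = 36 should equal n(n+1)/2 = 36.)
Step 4: Test statistic W = min(W+, W-) = 15.
Step 5: Ties in |d|, so use the tie-corrected normal approximation.
        E[W] = n(n+1)/4 = 8*9/4 = 18.
        Tie groups: |d|=2 (t=3), |d|=6 (t=2); sum(t^3 - t) = 30.
        Var[W] = n(n+1)(2n+1)/24 - sum(t^3-t)/48 = 1224/24 - 30/48 = 50.375.
        z = (W - E[W]) / sqrt(Var[W]) = (15 - 18) / 7.0975 = -0.4227.
        Two-sided p = 2*Phi(z) = 0.672527.
Step 6: alpha = 0.1. fail to reject H0.

W+ = 15, W- = 21, W = min = 15, p = 0.672527, fail to reject H0.


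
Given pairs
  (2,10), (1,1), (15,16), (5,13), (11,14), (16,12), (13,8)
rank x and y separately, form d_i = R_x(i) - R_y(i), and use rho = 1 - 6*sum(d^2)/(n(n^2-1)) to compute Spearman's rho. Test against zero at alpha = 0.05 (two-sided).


Step 1: Rank x and y separately (midranks; no ties here).
rank(x): 2->2, 1->1, 15->6, 5->3, 11->4, 16->7, 13->5
rank(y): 10->3, 1->1, 16->7, 13->5, 14->6, 12->4, 8->2
Step 2: d_i = R_x(i) - R_y(i); compute d_i^2.
  (2-3)^2=1, (1-1)^2=0, (6-7)^2=1, (3-5)^2=4, (4-6)^2=4, (7-4)^2=9, (5-2)^2=9
sum(d^2) = 28.
Step 3: rho = 1 - 6*28 / (7*(7^2 - 1)) = 1 - 168/336 = 0.500000.
Step 4: Under H0, t = rho * sqrt((n-2)/(1-rho^2)) = 1.2910 ~ t(5).
Step 5: Two-sided p-value from the t-distribution with 5 df = 0.253170.
Step 6: alpha = 0.05. fail to reject H0.

rho = 0.5000, p = 0.253170, fail to reject H0 at alpha = 0.05.


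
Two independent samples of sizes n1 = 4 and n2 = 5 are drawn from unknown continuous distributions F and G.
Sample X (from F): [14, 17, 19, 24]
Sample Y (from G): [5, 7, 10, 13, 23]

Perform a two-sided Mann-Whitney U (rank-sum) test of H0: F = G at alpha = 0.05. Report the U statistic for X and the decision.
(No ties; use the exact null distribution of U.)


Step 1: Combine and sort all 9 observations; assign midranks.
sorted (value, group): (5,Y), (7,Y), (10,Y), (13,Y), (14,X), (17,X), (19,X), (23,Y), (24,X)
ranks: 5->1, 7->2, 10->3, 13->4, 14->5, 17->6, 19->7, 23->8, 24->9
Step 2: Rank sum for X: R1 = 5 + 6 + 7 + 9 = 27.
Step 3: U_X = R1 - n1(n1+1)/2 = 27 - 4*5/2 = 27 - 10 = 17.
       U_Y = n1*n2 - U_X = 20 - 17 = 3.
Step 4: No ties, so the exact null distribution of U (based on enumerating the C(9,4) = 126 equally likely rank assignments) gives the two-sided p-value.
Step 5: p-value = 0.111111; compare to alpha = 0.05. fail to reject H0.

U_X = 17, p = 0.111111, fail to reject H0 at alpha = 0.05.


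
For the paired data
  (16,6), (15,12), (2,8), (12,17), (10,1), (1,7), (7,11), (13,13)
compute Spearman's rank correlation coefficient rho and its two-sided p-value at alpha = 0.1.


Step 1: Rank x and y separately (midranks; no ties here).
rank(x): 16->8, 15->7, 2->2, 12->5, 10->4, 1->1, 7->3, 13->6
rank(y): 6->2, 12->6, 8->4, 17->8, 1->1, 7->3, 11->5, 13->7
Step 2: d_i = R_x(i) - R_y(i); compute d_i^2.
  (8-2)^2=36, (7-6)^2=1, (2-4)^2=4, (5-8)^2=9, (4-1)^2=9, (1-3)^2=4, (3-5)^2=4, (6-7)^2=1
sum(d^2) = 68.
Step 3: rho = 1 - 6*68 / (8*(8^2 - 1)) = 1 - 408/504 = 0.190476.
Step 4: Under H0, t = rho * sqrt((n-2)/(1-rho^2)) = 0.4753 ~ t(6).
Step 5: Two-sided p-value from the t-distribution with 6 df = 0.651401.
Step 6: alpha = 0.1. fail to reject H0.

rho = 0.1905, p = 0.651401, fail to reject H0 at alpha = 0.1.


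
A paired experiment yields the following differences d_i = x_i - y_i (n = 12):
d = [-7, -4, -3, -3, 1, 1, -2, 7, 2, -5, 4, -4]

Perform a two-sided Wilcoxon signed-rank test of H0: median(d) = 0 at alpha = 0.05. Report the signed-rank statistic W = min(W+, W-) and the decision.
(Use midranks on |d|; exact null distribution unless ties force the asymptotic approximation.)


Step 1: Drop any zero differences (none here) and take |d_i|.
|d| = [7, 4, 3, 3, 1, 1, 2, 7, 2, 5, 4, 4]
Step 2: Midrank |d_i| (ties get averaged ranks).
ranks: |7|->11.5, |4|->8, |3|->5.5, |3|->5.5, |1|->1.5, |1|->1.5, |2|->3.5, |7|->11.5, |2|->3.5, |5|->10, |4|->8, |4|->8
Step 3: Attach original signs; sum ranks with positive sign and with negative sign.
W+ = 1.5 + 1.5 + 11.5 + 3.5 + 8 = 26
W- = 11.5 + 8 + 5.5 + 5.5 + 3.5 + 10 + 8 = 52
(Check: W+ + W- = 78 should equal n(n+1)/2 = 78.)
Step 4: Test statistic W = min(W+, W-) = 26.
Step 5: Ties in |d|, so use the tie-corrected normal approximation.
        E[W] = n(n+1)/4 = 12*13/4 = 39.
        Tie groups: |d|=1 (t=2), |d|=2 (t=2), |d|=3 (t=2), |d|=4 (t=3), |d|=7 (t=2); sum(t^3 - t) = 48.
        Var[W] = n(n+1)(2n+1)/24 - sum(t^3-t)/48 = 3900/24 - 48/48 = 161.5.
        z = (W - E[W]) / sqrt(Var[W]) = (26 - 39) / 12.7083 = -1.0230.
        Two-sided p = 2*Phi(z) = 0.306328.
Step 6: alpha = 0.05. fail to reject H0.

W+ = 26, W- = 52, W = min = 26, p = 0.306328, fail to reject H0.


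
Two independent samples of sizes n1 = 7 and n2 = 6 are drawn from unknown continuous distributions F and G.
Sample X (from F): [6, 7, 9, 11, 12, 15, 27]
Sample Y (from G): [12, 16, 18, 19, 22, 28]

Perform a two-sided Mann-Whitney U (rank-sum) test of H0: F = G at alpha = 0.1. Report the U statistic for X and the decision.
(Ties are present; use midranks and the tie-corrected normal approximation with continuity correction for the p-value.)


Step 1: Combine and sort all 13 observations; assign midranks.
sorted (value, group): (6,X), (7,X), (9,X), (11,X), (12,X), (12,Y), (15,X), (16,Y), (18,Y), (19,Y), (22,Y), (27,X), (28,Y)
ranks: 6->1, 7->2, 9->3, 11->4, 12->5.5, 12->5.5, 15->7, 16->8, 18->9, 19->10, 22->11, 27->12, 28->13
Step 2: Rank sum for X: R1 = 1 + 2 + 3 + 4 + 5.5 + 7 + 12 = 34.5.
Step 3: U_X = R1 - n1(n1+1)/2 = 34.5 - 7*8/2 = 34.5 - 28 = 6.5.
       U_Y = n1*n2 - U_X = 42 - 6.5 = 35.5.
Step 4: Ties are present, so use the tie-corrected normal approximation (with continuity correction) for the p-value.
Step 5: p-value = 0.045204; compare to alpha = 0.1. reject H0.

U_X = 6.5, p = 0.045204, reject H0 at alpha = 0.1.


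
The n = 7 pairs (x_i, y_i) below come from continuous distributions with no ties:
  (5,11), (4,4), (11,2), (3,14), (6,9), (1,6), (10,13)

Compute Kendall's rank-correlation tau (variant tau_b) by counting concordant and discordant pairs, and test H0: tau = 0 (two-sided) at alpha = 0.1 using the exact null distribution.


Step 1: Enumerate the 21 unordered pairs (i,j) with i<j and classify each by sign(x_j-x_i) * sign(y_j-y_i).
  (1,2):dx=-1,dy=-7->C; (1,3):dx=+6,dy=-9->D; (1,4):dx=-2,dy=+3->D; (1,5):dx=+1,dy=-2->D
  (1,6):dx=-4,dy=-5->C; (1,7):dx=+5,dy=+2->C; (2,3):dx=+7,dy=-2->D; (2,4):dx=-1,dy=+10->D
  (2,5):dx=+2,dy=+5->C; (2,6):dx=-3,dy=+2->D; (2,7):dx=+6,dy=+9->C; (3,4):dx=-8,dy=+12->D
  (3,5):dx=-5,dy=+7->D; (3,6):dx=-10,dy=+4->D; (3,7):dx=-1,dy=+11->D; (4,5):dx=+3,dy=-5->D
  (4,6):dx=-2,dy=-8->C; (4,7):dx=+7,dy=-1->D; (5,6):dx=-5,dy=-3->C; (5,7):dx=+4,dy=+4->C
  (6,7):dx=+9,dy=+7->C
Step 2: C = 9, D = 12, total pairs = 21.
Step 3: tau = (C - D)/(n(n-1)/2) = (9 - 12)/21 = -0.142857.
Step 4: Exact two-sided p-value (enumerate n! = 5040 permutations of y under H0): p = 0.772619.
Step 5: alpha = 0.1. fail to reject H0.

tau_b = -0.1429 (C=9, D=12), p = 0.772619, fail to reject H0.


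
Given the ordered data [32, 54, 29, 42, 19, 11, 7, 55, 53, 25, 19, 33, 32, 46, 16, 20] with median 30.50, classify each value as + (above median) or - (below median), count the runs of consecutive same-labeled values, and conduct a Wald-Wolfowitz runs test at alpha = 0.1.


Step 1: Compute median = 30.50; label A = above, B = below.
Labels in order: AABABBBAABBAAABB  (n_A = 8, n_B = 8)
Step 2: Count runs R = 8.
Step 3: Under H0 (random ordering), E[R] = 2*n_A*n_B/(n_A+n_B) + 1 = 2*8*8/16 + 1 = 9.0000.
        Var[R] = 2*n_A*n_B*(2*n_A*n_B - n_A - n_B) / ((n_A+n_B)^2 * (n_A+n_B-1)) = 14336/3840 = 3.7333.
        SD[R] = 1.9322.
Step 4: Continuity-corrected z = (R + 0.5 - E[R]) / SD[R] = (8 + 0.5 - 9.0000) / 1.9322 = -0.2588.
Step 5: Two-sided p-value via normal approximation = 2*(1 - Phi(|z|)) = 0.795809.
Step 6: alpha = 0.1. fail to reject H0.

R = 8, z = -0.2588, p = 0.795809, fail to reject H0.


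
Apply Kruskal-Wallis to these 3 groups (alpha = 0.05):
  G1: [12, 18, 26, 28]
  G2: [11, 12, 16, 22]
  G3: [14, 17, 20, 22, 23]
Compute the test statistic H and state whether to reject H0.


Step 1: Combine all N = 13 observations and assign midranks.
sorted (value, group, rank): (11,G2,1), (12,G1,2.5), (12,G2,2.5), (14,G3,4), (16,G2,5), (17,G3,6), (18,G1,7), (20,G3,8), (22,G2,9.5), (22,G3,9.5), (23,G3,11), (26,G1,12), (28,G1,13)
Step 2: Sum ranks within each group.
R_1 = 34.5 (n_1 = 4)
R_2 = 18 (n_2 = 4)
R_3 = 38.5 (n_3 = 5)
Step 3: H = 12/(N(N+1)) * sum(R_i^2/n_i) - 3(N+1)
     = 12/(13*14) * (34.5^2/4 + 18^2/4 + 38.5^2/5) - 3*14
     = 0.065934 * 675.013 - 42
     = 2.506319.
Step 4: Ties present; correction factor C = 1 - 12/(13^3 - 13) = 0.994505. Corrected H = 2.506319 / 0.994505 = 2.520166.
Step 5: Under H0, H ~ chi^2(2); p-value = 0.283631.
Step 6: alpha = 0.05. fail to reject H0.

H = 2.5202, df = 2, p = 0.283631, fail to reject H0.


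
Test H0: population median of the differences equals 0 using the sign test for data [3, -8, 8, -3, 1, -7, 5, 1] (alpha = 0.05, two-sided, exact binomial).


Step 1: Discard zero differences. Original n = 8; n_eff = number of nonzero differences = 8.
Nonzero differences (with sign): +3, -8, +8, -3, +1, -7, +5, +1
Step 2: Count signs: positive = 5, negative = 3.
Step 3: Under H0: P(positive) = 0.5, so the number of positives S ~ Bin(8, 0.5).
Step 4: Two-sided exact p-value = sum of Bin(8,0.5) probabilities at or below the observed probability = 0.726562.
Step 5: alpha = 0.05. fail to reject H0.

n_eff = 8, pos = 5, neg = 3, p = 0.726562, fail to reject H0.


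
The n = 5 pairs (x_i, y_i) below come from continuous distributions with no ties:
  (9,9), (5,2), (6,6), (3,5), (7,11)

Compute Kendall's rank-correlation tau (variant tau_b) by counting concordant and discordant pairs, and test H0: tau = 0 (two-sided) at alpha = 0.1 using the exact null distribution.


Step 1: Enumerate the 10 unordered pairs (i,j) with i<j and classify each by sign(x_j-x_i) * sign(y_j-y_i).
  (1,2):dx=-4,dy=-7->C; (1,3):dx=-3,dy=-3->C; (1,4):dx=-6,dy=-4->C; (1,5):dx=-2,dy=+2->D
  (2,3):dx=+1,dy=+4->C; (2,4):dx=-2,dy=+3->D; (2,5):dx=+2,dy=+9->C; (3,4):dx=-3,dy=-1->C
  (3,5):dx=+1,dy=+5->C; (4,5):dx=+4,dy=+6->C
Step 2: C = 8, D = 2, total pairs = 10.
Step 3: tau = (C - D)/(n(n-1)/2) = (8 - 2)/10 = 0.600000.
Step 4: Exact two-sided p-value (enumerate n! = 120 permutations of y under H0): p = 0.233333.
Step 5: alpha = 0.1. fail to reject H0.

tau_b = 0.6000 (C=8, D=2), p = 0.233333, fail to reject H0.


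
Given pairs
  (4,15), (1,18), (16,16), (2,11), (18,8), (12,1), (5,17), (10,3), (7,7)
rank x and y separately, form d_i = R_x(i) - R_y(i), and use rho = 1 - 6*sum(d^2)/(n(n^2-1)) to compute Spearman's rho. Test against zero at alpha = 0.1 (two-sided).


Step 1: Rank x and y separately (midranks; no ties here).
rank(x): 4->3, 1->1, 16->8, 2->2, 18->9, 12->7, 5->4, 10->6, 7->5
rank(y): 15->6, 18->9, 16->7, 11->5, 8->4, 1->1, 17->8, 3->2, 7->3
Step 2: d_i = R_x(i) - R_y(i); compute d_i^2.
  (3-6)^2=9, (1-9)^2=64, (8-7)^2=1, (2-5)^2=9, (9-4)^2=25, (7-1)^2=36, (4-8)^2=16, (6-2)^2=16, (5-3)^2=4
sum(d^2) = 180.
Step 3: rho = 1 - 6*180 / (9*(9^2 - 1)) = 1 - 1080/720 = -0.500000.
Step 4: Under H0, t = rho * sqrt((n-2)/(1-rho^2)) = -1.5275 ~ t(7).
Step 5: Two-sided p-value from the t-distribution with 7 df = 0.170471.
Step 6: alpha = 0.1. fail to reject H0.

rho = -0.5000, p = 0.170471, fail to reject H0 at alpha = 0.1.


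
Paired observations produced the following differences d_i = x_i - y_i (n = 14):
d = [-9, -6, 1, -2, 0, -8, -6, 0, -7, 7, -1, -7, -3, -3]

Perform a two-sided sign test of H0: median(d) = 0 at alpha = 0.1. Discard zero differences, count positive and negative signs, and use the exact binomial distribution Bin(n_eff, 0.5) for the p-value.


Step 1: Discard zero differences. Original n = 14; n_eff = number of nonzero differences = 12.
Nonzero differences (with sign): -9, -6, +1, -2, -8, -6, -7, +7, -1, -7, -3, -3
Step 2: Count signs: positive = 2, negative = 10.
Step 3: Under H0: P(positive) = 0.5, so the number of positives S ~ Bin(12, 0.5).
Step 4: Two-sided exact p-value = sum of Bin(12,0.5) probabilities at or below the observed probability = 0.038574.
Step 5: alpha = 0.1. reject H0.

n_eff = 12, pos = 2, neg = 10, p = 0.038574, reject H0.


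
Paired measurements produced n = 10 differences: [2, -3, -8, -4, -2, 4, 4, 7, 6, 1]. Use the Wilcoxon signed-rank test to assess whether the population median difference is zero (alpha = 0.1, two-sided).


Step 1: Drop any zero differences (none here) and take |d_i|.
|d| = [2, 3, 8, 4, 2, 4, 4, 7, 6, 1]
Step 2: Midrank |d_i| (ties get averaged ranks).
ranks: |2|->2.5, |3|->4, |8|->10, |4|->6, |2|->2.5, |4|->6, |4|->6, |7|->9, |6|->8, |1|->1
Step 3: Attach original signs; sum ranks with positive sign and with negative sign.
W+ = 2.5 + 6 + 6 + 9 + 8 + 1 = 32.5
W- = 4 + 10 + 6 + 2.5 = 22.5
(Check: W+ + W- = 55 should equal n(n+1)/2 = 55.)
Step 4: Test statistic W = min(W+, W-) = 22.5.
Step 5: Ties in |d|, so use the tie-corrected normal approximation.
        E[W] = n(n+1)/4 = 10*11/4 = 27.5.
        Tie groups: |d|=2 (t=2), |d|=4 (t=3); sum(t^3 - t) = 30.
        Var[W] = n(n+1)(2n+1)/24 - sum(t^3-t)/48 = 2310/24 - 30/48 = 95.625.
        z = (W - E[W]) / sqrt(Var[W]) = (22.5 - 27.5) / 9.7788 = -0.5113.
        Two-sided p = 2*Phi(z) = 0.609134.
Step 6: alpha = 0.1. fail to reject H0.

W+ = 32.5, W- = 22.5, W = min = 22.5, p = 0.609134, fail to reject H0.


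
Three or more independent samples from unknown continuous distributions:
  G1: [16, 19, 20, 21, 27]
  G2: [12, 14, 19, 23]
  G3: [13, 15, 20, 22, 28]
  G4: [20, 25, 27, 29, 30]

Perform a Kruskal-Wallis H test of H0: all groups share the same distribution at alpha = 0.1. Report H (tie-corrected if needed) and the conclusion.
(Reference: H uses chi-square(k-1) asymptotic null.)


Step 1: Combine all N = 19 observations and assign midranks.
sorted (value, group, rank): (12,G2,1), (13,G3,2), (14,G2,3), (15,G3,4), (16,G1,5), (19,G1,6.5), (19,G2,6.5), (20,G1,9), (20,G3,9), (20,G4,9), (21,G1,11), (22,G3,12), (23,G2,13), (25,G4,14), (27,G1,15.5), (27,G4,15.5), (28,G3,17), (29,G4,18), (30,G4,19)
Step 2: Sum ranks within each group.
R_1 = 47 (n_1 = 5)
R_2 = 23.5 (n_2 = 4)
R_3 = 44 (n_3 = 5)
R_4 = 75.5 (n_4 = 5)
Step 3: H = 12/(N(N+1)) * sum(R_i^2/n_i) - 3(N+1)
     = 12/(19*20) * (47^2/5 + 23.5^2/4 + 44^2/5 + 75.5^2/5) - 3*20
     = 0.031579 * 2107.11 - 60
     = 6.540395.
Step 4: Ties present; correction factor C = 1 - 36/(19^3 - 19) = 0.994737. Corrected H = 6.540395 / 0.994737 = 6.575000.
Step 5: Under H0, H ~ chi^2(3); p-value = 0.086751.
Step 6: alpha = 0.1. reject H0.

H = 6.5750, df = 3, p = 0.086751, reject H0.


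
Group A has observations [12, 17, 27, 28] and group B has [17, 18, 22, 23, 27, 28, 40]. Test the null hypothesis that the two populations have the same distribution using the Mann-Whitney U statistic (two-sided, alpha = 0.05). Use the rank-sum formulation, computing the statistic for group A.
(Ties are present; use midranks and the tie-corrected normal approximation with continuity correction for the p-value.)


Step 1: Combine and sort all 11 observations; assign midranks.
sorted (value, group): (12,X), (17,X), (17,Y), (18,Y), (22,Y), (23,Y), (27,X), (27,Y), (28,X), (28,Y), (40,Y)
ranks: 12->1, 17->2.5, 17->2.5, 18->4, 22->5, 23->6, 27->7.5, 27->7.5, 28->9.5, 28->9.5, 40->11
Step 2: Rank sum for X: R1 = 1 + 2.5 + 7.5 + 9.5 = 20.5.
Step 3: U_X = R1 - n1(n1+1)/2 = 20.5 - 4*5/2 = 20.5 - 10 = 10.5.
       U_Y = n1*n2 - U_X = 28 - 10.5 = 17.5.
Step 4: Ties are present, so use the tie-corrected normal approximation (with continuity correction) for the p-value.
Step 5: p-value = 0.568100; compare to alpha = 0.05. fail to reject H0.

U_X = 10.5, p = 0.568100, fail to reject H0 at alpha = 0.05.


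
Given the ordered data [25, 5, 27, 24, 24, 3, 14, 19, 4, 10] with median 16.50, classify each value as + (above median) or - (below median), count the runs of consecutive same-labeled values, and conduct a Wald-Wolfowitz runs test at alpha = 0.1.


Step 1: Compute median = 16.50; label A = above, B = below.
Labels in order: ABAAABBABB  (n_A = 5, n_B = 5)
Step 2: Count runs R = 6.
Step 3: Under H0 (random ordering), E[R] = 2*n_A*n_B/(n_A+n_B) + 1 = 2*5*5/10 + 1 = 6.0000.
        Var[R] = 2*n_A*n_B*(2*n_A*n_B - n_A - n_B) / ((n_A+n_B)^2 * (n_A+n_B-1)) = 2000/900 = 2.2222.
        SD[R] = 1.4907.
Step 4: R = E[R], so z = 0 with no continuity correction.
Step 5: Two-sided p-value via normal approximation = 2*(1 - Phi(|z|)) = 1.000000.
Step 6: alpha = 0.1. fail to reject H0.

R = 6, z = 0.0000, p = 1.000000, fail to reject H0.


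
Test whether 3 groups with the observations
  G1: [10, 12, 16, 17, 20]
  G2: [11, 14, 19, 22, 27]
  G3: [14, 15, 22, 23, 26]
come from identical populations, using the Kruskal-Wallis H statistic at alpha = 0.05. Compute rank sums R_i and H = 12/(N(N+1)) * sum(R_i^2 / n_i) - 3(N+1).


Step 1: Combine all N = 15 observations and assign midranks.
sorted (value, group, rank): (10,G1,1), (11,G2,2), (12,G1,3), (14,G2,4.5), (14,G3,4.5), (15,G3,6), (16,G1,7), (17,G1,8), (19,G2,9), (20,G1,10), (22,G2,11.5), (22,G3,11.5), (23,G3,13), (26,G3,14), (27,G2,15)
Step 2: Sum ranks within each group.
R_1 = 29 (n_1 = 5)
R_2 = 42 (n_2 = 5)
R_3 = 49 (n_3 = 5)
Step 3: H = 12/(N(N+1)) * sum(R_i^2/n_i) - 3(N+1)
     = 12/(15*16) * (29^2/5 + 42^2/5 + 49^2/5) - 3*16
     = 0.050000 * 1001.2 - 48
     = 2.060000.
Step 4: Ties present; correction factor C = 1 - 12/(15^3 - 15) = 0.996429. Corrected H = 2.060000 / 0.996429 = 2.067384.
Step 5: Under H0, H ~ chi^2(2); p-value = 0.355691.
Step 6: alpha = 0.05. fail to reject H0.

H = 2.0674, df = 2, p = 0.355691, fail to reject H0.


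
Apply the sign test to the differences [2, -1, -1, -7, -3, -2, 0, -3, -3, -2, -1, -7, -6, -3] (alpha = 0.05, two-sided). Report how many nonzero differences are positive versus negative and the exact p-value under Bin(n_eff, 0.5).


Step 1: Discard zero differences. Original n = 14; n_eff = number of nonzero differences = 13.
Nonzero differences (with sign): +2, -1, -1, -7, -3, -2, -3, -3, -2, -1, -7, -6, -3
Step 2: Count signs: positive = 1, negative = 12.
Step 3: Under H0: P(positive) = 0.5, so the number of positives S ~ Bin(13, 0.5).
Step 4: Two-sided exact p-value = sum of Bin(13,0.5) probabilities at or below the observed probability = 0.003418.
Step 5: alpha = 0.05. reject H0.

n_eff = 13, pos = 1, neg = 12, p = 0.003418, reject H0.


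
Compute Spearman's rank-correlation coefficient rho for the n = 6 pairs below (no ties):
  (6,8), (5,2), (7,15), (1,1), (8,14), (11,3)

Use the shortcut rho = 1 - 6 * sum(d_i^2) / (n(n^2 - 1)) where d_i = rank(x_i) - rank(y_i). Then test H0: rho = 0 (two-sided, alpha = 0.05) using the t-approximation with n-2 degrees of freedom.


Step 1: Rank x and y separately (midranks; no ties here).
rank(x): 6->3, 5->2, 7->4, 1->1, 8->5, 11->6
rank(y): 8->4, 2->2, 15->6, 1->1, 14->5, 3->3
Step 2: d_i = R_x(i) - R_y(i); compute d_i^2.
  (3-4)^2=1, (2-2)^2=0, (4-6)^2=4, (1-1)^2=0, (5-5)^2=0, (6-3)^2=9
sum(d^2) = 14.
Step 3: rho = 1 - 6*14 / (6*(6^2 - 1)) = 1 - 84/210 = 0.600000.
Step 4: Under H0, t = rho * sqrt((n-2)/(1-rho^2)) = 1.5000 ~ t(4).
Step 5: Two-sided p-value from the t-distribution with 4 df = 0.208000.
Step 6: alpha = 0.05. fail to reject H0.

rho = 0.6000, p = 0.208000, fail to reject H0 at alpha = 0.05.


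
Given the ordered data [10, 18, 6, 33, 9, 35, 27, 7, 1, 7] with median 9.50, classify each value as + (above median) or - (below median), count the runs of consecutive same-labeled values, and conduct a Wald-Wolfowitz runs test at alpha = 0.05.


Step 1: Compute median = 9.50; label A = above, B = below.
Labels in order: AABABAABBB  (n_A = 5, n_B = 5)
Step 2: Count runs R = 6.
Step 3: Under H0 (random ordering), E[R] = 2*n_A*n_B/(n_A+n_B) + 1 = 2*5*5/10 + 1 = 6.0000.
        Var[R] = 2*n_A*n_B*(2*n_A*n_B - n_A - n_B) / ((n_A+n_B)^2 * (n_A+n_B-1)) = 2000/900 = 2.2222.
        SD[R] = 1.4907.
Step 4: R = E[R], so z = 0 with no continuity correction.
Step 5: Two-sided p-value via normal approximation = 2*(1 - Phi(|z|)) = 1.000000.
Step 6: alpha = 0.05. fail to reject H0.

R = 6, z = 0.0000, p = 1.000000, fail to reject H0.


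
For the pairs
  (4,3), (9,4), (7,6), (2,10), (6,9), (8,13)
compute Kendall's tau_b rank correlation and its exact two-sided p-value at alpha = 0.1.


Step 1: Enumerate the 15 unordered pairs (i,j) with i<j and classify each by sign(x_j-x_i) * sign(y_j-y_i).
  (1,2):dx=+5,dy=+1->C; (1,3):dx=+3,dy=+3->C; (1,4):dx=-2,dy=+7->D; (1,5):dx=+2,dy=+6->C
  (1,6):dx=+4,dy=+10->C; (2,3):dx=-2,dy=+2->D; (2,4):dx=-7,dy=+6->D; (2,5):dx=-3,dy=+5->D
  (2,6):dx=-1,dy=+9->D; (3,4):dx=-5,dy=+4->D; (3,5):dx=-1,dy=+3->D; (3,6):dx=+1,dy=+7->C
  (4,5):dx=+4,dy=-1->D; (4,6):dx=+6,dy=+3->C; (5,6):dx=+2,dy=+4->C
Step 2: C = 7, D = 8, total pairs = 15.
Step 3: tau = (C - D)/(n(n-1)/2) = (7 - 8)/15 = -0.066667.
Step 4: Exact two-sided p-value (enumerate n! = 720 permutations of y under H0): p = 1.000000.
Step 5: alpha = 0.1. fail to reject H0.

tau_b = -0.0667 (C=7, D=8), p = 1.000000, fail to reject H0.


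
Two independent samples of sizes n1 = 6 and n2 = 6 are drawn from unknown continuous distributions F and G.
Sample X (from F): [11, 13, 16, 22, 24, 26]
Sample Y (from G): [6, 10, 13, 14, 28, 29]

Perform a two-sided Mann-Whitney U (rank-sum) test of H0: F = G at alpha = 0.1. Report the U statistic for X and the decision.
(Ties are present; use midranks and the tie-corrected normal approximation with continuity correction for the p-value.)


Step 1: Combine and sort all 12 observations; assign midranks.
sorted (value, group): (6,Y), (10,Y), (11,X), (13,X), (13,Y), (14,Y), (16,X), (22,X), (24,X), (26,X), (28,Y), (29,Y)
ranks: 6->1, 10->2, 11->3, 13->4.5, 13->4.5, 14->6, 16->7, 22->8, 24->9, 26->10, 28->11, 29->12
Step 2: Rank sum for X: R1 = 3 + 4.5 + 7 + 8 + 9 + 10 = 41.5.
Step 3: U_X = R1 - n1(n1+1)/2 = 41.5 - 6*7/2 = 41.5 - 21 = 20.5.
       U_Y = n1*n2 - U_X = 36 - 20.5 = 15.5.
Step 4: Ties are present, so use the tie-corrected normal approximation (with continuity correction) for the p-value.
Step 5: p-value = 0.748349; compare to alpha = 0.1. fail to reject H0.

U_X = 20.5, p = 0.748349, fail to reject H0 at alpha = 0.1.


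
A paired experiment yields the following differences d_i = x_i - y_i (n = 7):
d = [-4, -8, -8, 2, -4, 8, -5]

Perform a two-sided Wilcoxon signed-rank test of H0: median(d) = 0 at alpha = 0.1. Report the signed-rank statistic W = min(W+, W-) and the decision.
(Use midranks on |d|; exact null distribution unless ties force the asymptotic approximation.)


Step 1: Drop any zero differences (none here) and take |d_i|.
|d| = [4, 8, 8, 2, 4, 8, 5]
Step 2: Midrank |d_i| (ties get averaged ranks).
ranks: |4|->2.5, |8|->6, |8|->6, |2|->1, |4|->2.5, |8|->6, |5|->4
Step 3: Attach original signs; sum ranks with positive sign and with negative sign.
W+ = 1 + 6 = 7
W- = 2.5 + 6 + 6 + 2.5 + 4 = 21
(Check: W+ + W- = 28 should equal n(n+1)/2 = 28.)
Step 4: Test statistic W = min(W+, W-) = 7.
Step 5: Ties in |d|, so use the tie-corrected normal approximation.
        E[W] = n(n+1)/4 = 7*8/4 = 14.
        Tie groups: |d|=4 (t=2), |d|=8 (t=3); sum(t^3 - t) = 30.
        Var[W] = n(n+1)(2n+1)/24 - sum(t^3-t)/48 = 840/24 - 30/48 = 34.375.
        z = (W - E[W]) / sqrt(Var[W]) = (7 - 14) / 5.8630 = -1.1939.
        Two-sided p = 2*Phi(z) = 0.232508.
Step 6: alpha = 0.1. fail to reject H0.

W+ = 7, W- = 21, W = min = 7, p = 0.232508, fail to reject H0.


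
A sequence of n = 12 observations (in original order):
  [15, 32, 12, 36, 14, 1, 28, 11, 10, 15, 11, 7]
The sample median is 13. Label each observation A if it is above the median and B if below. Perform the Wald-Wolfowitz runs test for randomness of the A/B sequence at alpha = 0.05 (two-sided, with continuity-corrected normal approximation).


Step 1: Compute median = 13; label A = above, B = below.
Labels in order: AABAABABBABB  (n_A = 6, n_B = 6)
Step 2: Count runs R = 8.
Step 3: Under H0 (random ordering), E[R] = 2*n_A*n_B/(n_A+n_B) + 1 = 2*6*6/12 + 1 = 7.0000.
        Var[R] = 2*n_A*n_B*(2*n_A*n_B - n_A - n_B) / ((n_A+n_B)^2 * (n_A+n_B-1)) = 4320/1584 = 2.7273.
        SD[R] = 1.6514.
Step 4: Continuity-corrected z = (R - 0.5 - E[R]) / SD[R] = (8 - 0.5 - 7.0000) / 1.6514 = 0.3028.
Step 5: Two-sided p-value via normal approximation = 2*(1 - Phi(|z|)) = 0.762069.
Step 6: alpha = 0.05. fail to reject H0.

R = 8, z = 0.3028, p = 0.762069, fail to reject H0.


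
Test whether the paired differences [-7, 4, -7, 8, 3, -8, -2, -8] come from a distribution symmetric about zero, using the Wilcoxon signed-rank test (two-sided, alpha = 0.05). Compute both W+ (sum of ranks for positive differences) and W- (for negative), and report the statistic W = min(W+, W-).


Step 1: Drop any zero differences (none here) and take |d_i|.
|d| = [7, 4, 7, 8, 3, 8, 2, 8]
Step 2: Midrank |d_i| (ties get averaged ranks).
ranks: |7|->4.5, |4|->3, |7|->4.5, |8|->7, |3|->2, |8|->7, |2|->1, |8|->7
Step 3: Attach original signs; sum ranks with positive sign and with negative sign.
W+ = 3 + 7 + 2 = 12
W- = 4.5 + 4.5 + 7 + 1 + 7 = 24
(Check: W+ + W- = 36 should equal n(n+1)/2 = 36.)
Step 4: Test statistic W = min(W+, W-) = 12.
Step 5: Ties in |d|, so use the tie-corrected normal approximation.
        E[W] = n(n+1)/4 = 8*9/4 = 18.
        Tie groups: |d|=7 (t=2), |d|=8 (t=3); sum(t^3 - t) = 30.
        Var[W] = n(n+1)(2n+1)/24 - sum(t^3-t)/48 = 1224/24 - 30/48 = 50.375.
        z = (W - E[W]) / sqrt(Var[W]) = (12 - 18) / 7.0975 = -0.8454.
        Two-sided p = 2*Phi(z) = 0.397908.
Step 6: alpha = 0.05. fail to reject H0.

W+ = 12, W- = 24, W = min = 12, p = 0.397908, fail to reject H0.


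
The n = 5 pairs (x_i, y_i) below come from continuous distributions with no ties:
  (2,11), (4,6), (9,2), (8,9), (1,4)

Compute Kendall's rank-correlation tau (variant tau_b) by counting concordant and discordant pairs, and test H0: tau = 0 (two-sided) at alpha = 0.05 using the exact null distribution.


Step 1: Enumerate the 10 unordered pairs (i,j) with i<j and classify each by sign(x_j-x_i) * sign(y_j-y_i).
  (1,2):dx=+2,dy=-5->D; (1,3):dx=+7,dy=-9->D; (1,4):dx=+6,dy=-2->D; (1,5):dx=-1,dy=-7->C
  (2,3):dx=+5,dy=-4->D; (2,4):dx=+4,dy=+3->C; (2,5):dx=-3,dy=-2->C; (3,4):dx=-1,dy=+7->D
  (3,5):dx=-8,dy=+2->D; (4,5):dx=-7,dy=-5->C
Step 2: C = 4, D = 6, total pairs = 10.
Step 3: tau = (C - D)/(n(n-1)/2) = (4 - 6)/10 = -0.200000.
Step 4: Exact two-sided p-value (enumerate n! = 120 permutations of y under H0): p = 0.816667.
Step 5: alpha = 0.05. fail to reject H0.

tau_b = -0.2000 (C=4, D=6), p = 0.816667, fail to reject H0.
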